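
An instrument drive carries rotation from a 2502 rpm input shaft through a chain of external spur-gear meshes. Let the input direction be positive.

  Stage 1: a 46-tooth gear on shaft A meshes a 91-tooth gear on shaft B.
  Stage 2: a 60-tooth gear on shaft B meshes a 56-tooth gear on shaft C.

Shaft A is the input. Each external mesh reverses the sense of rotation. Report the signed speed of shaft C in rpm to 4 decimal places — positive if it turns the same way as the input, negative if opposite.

+1355.0863 rpm (same as input, |ω| = 1355.0863 rpm)

Stage 1 [46T→91T]: ω = 2502.0000×46/91 = 1264.7473 rpm, dir flips to −; running = −1264.7473
Stage 2 [60T→56T]: ω = 1264.7473×60/56 = 1355.0863 rpm, dir flips to +; running = +1355.0863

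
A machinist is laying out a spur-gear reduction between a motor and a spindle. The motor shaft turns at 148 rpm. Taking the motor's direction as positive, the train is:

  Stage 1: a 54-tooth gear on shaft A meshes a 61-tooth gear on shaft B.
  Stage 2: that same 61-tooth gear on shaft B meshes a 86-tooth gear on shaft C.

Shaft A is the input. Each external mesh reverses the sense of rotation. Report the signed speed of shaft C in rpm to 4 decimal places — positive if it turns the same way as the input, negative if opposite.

+92.9302 rpm (same as input, |ω| = 92.9302 rpm)

Stage 1 [54T→61T]: ω = 148.0000×54/61 = 131.0164 rpm, dir flips to −; running = −131.0164
Stage 2 [61T→86T]: ω = 131.0164×61/86 = 92.9302 rpm, dir flips to +; running = +92.9302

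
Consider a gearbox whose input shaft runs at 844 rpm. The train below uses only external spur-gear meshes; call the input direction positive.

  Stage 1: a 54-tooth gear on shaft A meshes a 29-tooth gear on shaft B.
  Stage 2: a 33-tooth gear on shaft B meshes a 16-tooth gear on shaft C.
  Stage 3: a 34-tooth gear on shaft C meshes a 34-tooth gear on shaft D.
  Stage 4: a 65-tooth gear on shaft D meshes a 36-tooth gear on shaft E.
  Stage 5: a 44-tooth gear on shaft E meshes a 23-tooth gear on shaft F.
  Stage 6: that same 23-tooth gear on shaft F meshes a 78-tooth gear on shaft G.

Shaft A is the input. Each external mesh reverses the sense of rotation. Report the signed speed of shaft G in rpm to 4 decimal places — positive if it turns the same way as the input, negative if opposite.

Stage 1 [54T→29T]: ω = 844.0000×54/29 = 1571.5862 rpm, dir flips to −; running = −1571.5862
Stage 2 [33T→16T]: ω = 1571.5862×33/16 = 3241.3966 rpm, dir flips to +; running = +3241.3966
Stage 3 [34T→34T]: ω = 3241.3966×34/34 = 3241.3966 rpm, dir flips to −; running = −3241.3966
Stage 4 [65T→36T]: ω = 3241.3966×65/36 = 5852.5216 rpm, dir flips to +; running = +5852.5216
Stage 5 [44T→23T]: ω = 5852.5216×44/23 = 11196.1282 rpm, dir flips to −; running = −11196.1282
Stage 6 [23T→78T]: ω = 11196.1282×23/78 = 3301.4224 rpm, dir flips to +; running = +3301.4224

+3301.4224 rpm (same as input, |ω| = 3301.4224 rpm)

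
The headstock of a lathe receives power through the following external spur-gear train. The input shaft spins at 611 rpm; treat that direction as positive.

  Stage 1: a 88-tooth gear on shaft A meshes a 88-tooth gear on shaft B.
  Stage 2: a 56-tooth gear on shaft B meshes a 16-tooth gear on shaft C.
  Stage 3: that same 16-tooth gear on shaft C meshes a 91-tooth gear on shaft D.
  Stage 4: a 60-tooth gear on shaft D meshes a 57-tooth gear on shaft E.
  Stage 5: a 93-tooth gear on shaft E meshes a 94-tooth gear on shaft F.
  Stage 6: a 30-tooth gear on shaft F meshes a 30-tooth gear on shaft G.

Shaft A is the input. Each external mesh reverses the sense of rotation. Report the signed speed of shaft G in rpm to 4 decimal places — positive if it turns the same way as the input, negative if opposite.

+391.5789 rpm (same as input, |ω| = 391.5789 rpm)

Stage 1 [88T→88T]: ω = 611.0000×88/88 = 611.0000 rpm, dir flips to −; running = −611.0000
Stage 2 [56T→16T]: ω = 611.0000×56/16 = 2138.5000 rpm, dir flips to +; running = +2138.5000
Stage 3 [16T→91T]: ω = 2138.5000×16/91 = 376.0000 rpm, dir flips to −; running = −376.0000
Stage 4 [60T→57T]: ω = 376.0000×60/57 = 395.7895 rpm, dir flips to +; running = +395.7895
Stage 5 [93T→94T]: ω = 395.7895×93/94 = 391.5789 rpm, dir flips to −; running = −391.5789
Stage 6 [30T→30T]: ω = 391.5789×30/30 = 391.5789 rpm, dir flips to +; running = +391.5789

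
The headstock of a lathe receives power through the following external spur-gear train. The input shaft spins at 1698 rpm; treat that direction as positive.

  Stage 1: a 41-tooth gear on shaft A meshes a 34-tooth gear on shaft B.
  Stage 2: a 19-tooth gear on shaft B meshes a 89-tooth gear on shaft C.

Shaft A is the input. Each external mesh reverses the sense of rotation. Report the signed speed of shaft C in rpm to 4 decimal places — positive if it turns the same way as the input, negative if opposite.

Stage 1 [41T→34T]: ω = 1698.0000×41/34 = 2047.5882 rpm, dir flips to −; running = −2047.5882
Stage 2 [19T→89T]: ω = 2047.5882×19/89 = 437.1256 rpm, dir flips to +; running = +437.1256

+437.1256 rpm (same as input, |ω| = 437.1256 rpm)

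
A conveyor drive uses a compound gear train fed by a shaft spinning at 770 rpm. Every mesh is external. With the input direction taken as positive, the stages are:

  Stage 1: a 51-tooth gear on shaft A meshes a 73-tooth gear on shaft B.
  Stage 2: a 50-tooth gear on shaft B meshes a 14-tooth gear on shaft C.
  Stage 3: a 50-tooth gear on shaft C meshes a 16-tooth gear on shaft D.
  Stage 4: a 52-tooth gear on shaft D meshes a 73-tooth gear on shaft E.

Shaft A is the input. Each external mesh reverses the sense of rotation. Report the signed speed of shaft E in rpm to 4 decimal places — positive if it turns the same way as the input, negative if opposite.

+4276.7170 rpm (same as input, |ω| = 4276.7170 rpm)

Stage 1 [51T→73T]: ω = 770.0000×51/73 = 537.9452 rpm, dir flips to −; running = −537.9452
Stage 2 [50T→14T]: ω = 537.9452×50/14 = 1921.2329 rpm, dir flips to +; running = +1921.2329
Stage 3 [50T→16T]: ω = 1921.2329×50/16 = 6003.8527 rpm, dir flips to −; running = −6003.8527
Stage 4 [52T→73T]: ω = 6003.8527×52/73 = 4276.7170 rpm, dir flips to +; running = +4276.7170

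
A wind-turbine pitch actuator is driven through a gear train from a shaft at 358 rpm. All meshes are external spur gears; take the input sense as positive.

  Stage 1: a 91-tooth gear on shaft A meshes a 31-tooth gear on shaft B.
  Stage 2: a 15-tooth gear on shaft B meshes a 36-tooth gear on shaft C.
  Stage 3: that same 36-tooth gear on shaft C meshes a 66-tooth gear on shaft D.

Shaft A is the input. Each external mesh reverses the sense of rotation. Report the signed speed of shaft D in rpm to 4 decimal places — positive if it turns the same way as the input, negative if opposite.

Stage 1 [91T→31T]: ω = 358.0000×91/31 = 1050.9032 rpm, dir flips to −; running = −1050.9032
Stage 2 [15T→36T]: ω = 1050.9032×15/36 = 437.8763 rpm, dir flips to +; running = +437.8763
Stage 3 [36T→66T]: ω = 437.8763×36/66 = 238.8416 rpm, dir flips to −; running = −238.8416

-238.8416 rpm (opposite to input, |ω| = 238.8416 rpm)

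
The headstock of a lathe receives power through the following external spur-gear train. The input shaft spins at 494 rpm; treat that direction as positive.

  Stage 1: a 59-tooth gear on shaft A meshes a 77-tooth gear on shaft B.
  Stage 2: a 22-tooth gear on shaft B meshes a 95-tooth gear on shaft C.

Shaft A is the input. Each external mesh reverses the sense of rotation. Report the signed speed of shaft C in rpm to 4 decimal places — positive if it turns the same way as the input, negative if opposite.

Stage 1 [59T→77T]: ω = 494.0000×59/77 = 378.5195 rpm, dir flips to −; running = −378.5195
Stage 2 [22T→95T]: ω = 378.5195×22/95 = 87.6571 rpm, dir flips to +; running = +87.6571

+87.6571 rpm (same as input, |ω| = 87.6571 rpm)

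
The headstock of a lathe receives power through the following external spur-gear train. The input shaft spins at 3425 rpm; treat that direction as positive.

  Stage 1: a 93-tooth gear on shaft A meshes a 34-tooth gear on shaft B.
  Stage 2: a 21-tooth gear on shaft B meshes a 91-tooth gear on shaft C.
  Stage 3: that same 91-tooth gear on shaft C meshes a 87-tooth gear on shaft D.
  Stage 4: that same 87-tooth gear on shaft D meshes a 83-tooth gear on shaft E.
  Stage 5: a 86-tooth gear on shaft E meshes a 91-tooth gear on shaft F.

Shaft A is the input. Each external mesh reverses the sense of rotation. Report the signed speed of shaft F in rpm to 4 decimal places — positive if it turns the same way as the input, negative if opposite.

Stage 1 [93T→34T]: ω = 3425.0000×93/34 = 9368.3824 rpm, dir flips to −; running = −9368.3824
Stage 2 [21T→91T]: ω = 9368.3824×21/91 = 2161.9344 rpm, dir flips to +; running = +2161.9344
Stage 3 [91T→87T]: ω = 2161.9344×91/87 = 2261.3337 rpm, dir flips to −; running = −2261.3337
Stage 4 [87T→83T]: ω = 2261.3337×87/83 = 2370.3136 rpm, dir flips to +; running = +2370.3136
Stage 5 [86T→91T]: ω = 2370.3136×86/91 = 2240.0766 rpm, dir flips to −; running = −2240.0766

-2240.0766 rpm (opposite to input, |ω| = 2240.0766 rpm)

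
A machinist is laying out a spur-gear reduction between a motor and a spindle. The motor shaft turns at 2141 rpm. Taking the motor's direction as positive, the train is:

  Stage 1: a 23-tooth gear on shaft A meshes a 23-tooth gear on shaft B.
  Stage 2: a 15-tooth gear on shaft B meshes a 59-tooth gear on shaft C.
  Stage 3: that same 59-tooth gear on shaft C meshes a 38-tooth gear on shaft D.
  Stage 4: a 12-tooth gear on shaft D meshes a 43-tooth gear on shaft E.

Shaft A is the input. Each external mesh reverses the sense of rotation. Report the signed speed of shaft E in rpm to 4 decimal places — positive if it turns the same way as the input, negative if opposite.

+235.8507 rpm (same as input, |ω| = 235.8507 rpm)

Stage 1 [23T→23T]: ω = 2141.0000×23/23 = 2141.0000 rpm, dir flips to −; running = −2141.0000
Stage 2 [15T→59T]: ω = 2141.0000×15/59 = 544.3220 rpm, dir flips to +; running = +544.3220
Stage 3 [59T→38T]: ω = 544.3220×59/38 = 845.1316 rpm, dir flips to −; running = −845.1316
Stage 4 [12T→43T]: ω = 845.1316×12/43 = 235.8507 rpm, dir flips to +; running = +235.8507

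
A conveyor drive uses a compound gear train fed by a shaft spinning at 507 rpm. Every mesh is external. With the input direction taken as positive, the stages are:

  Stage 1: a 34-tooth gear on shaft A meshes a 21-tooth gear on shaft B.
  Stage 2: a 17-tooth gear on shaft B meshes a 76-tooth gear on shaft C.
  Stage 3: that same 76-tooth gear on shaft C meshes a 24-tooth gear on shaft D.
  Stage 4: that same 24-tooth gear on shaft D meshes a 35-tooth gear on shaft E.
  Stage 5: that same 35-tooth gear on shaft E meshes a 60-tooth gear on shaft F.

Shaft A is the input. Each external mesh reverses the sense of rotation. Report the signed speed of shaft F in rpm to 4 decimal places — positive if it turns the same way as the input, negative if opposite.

Stage 1 [34T→21T]: ω = 507.0000×34/21 = 820.8571 rpm, dir flips to −; running = −820.8571
Stage 2 [17T→76T]: ω = 820.8571×17/76 = 183.6128 rpm, dir flips to +; running = +183.6128
Stage 3 [76T→24T]: ω = 183.6128×76/24 = 581.4405 rpm, dir flips to −; running = −581.4405
Stage 4 [24T→35T]: ω = 581.4405×24/35 = 398.7020 rpm, dir flips to +; running = +398.7020
Stage 5 [35T→60T]: ω = 398.7020×35/60 = 232.5762 rpm, dir flips to −; running = −232.5762

-232.5762 rpm (opposite to input, |ω| = 232.5762 rpm)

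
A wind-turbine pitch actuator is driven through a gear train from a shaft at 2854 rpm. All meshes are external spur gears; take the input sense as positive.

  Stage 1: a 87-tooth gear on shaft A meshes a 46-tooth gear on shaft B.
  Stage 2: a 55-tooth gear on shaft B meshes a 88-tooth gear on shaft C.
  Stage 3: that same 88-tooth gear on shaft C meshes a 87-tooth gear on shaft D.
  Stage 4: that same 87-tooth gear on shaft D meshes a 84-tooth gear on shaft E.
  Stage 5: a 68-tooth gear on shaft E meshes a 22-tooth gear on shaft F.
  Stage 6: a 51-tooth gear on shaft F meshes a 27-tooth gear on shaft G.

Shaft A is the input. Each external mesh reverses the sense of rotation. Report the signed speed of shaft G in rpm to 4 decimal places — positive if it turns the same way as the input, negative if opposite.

+20634.3806 rpm (same as input, |ω| = 20634.3806 rpm)

Stage 1 [87T→46T]: ω = 2854.0000×87/46 = 5397.7826 rpm, dir flips to −; running = −5397.7826
Stage 2 [55T→88T]: ω = 5397.7826×55/88 = 3373.6141 rpm, dir flips to +; running = +3373.6141
Stage 3 [88T→87T]: ω = 3373.6141×88/87 = 3412.3913 rpm, dir flips to −; running = −3412.3913
Stage 4 [87T→84T]: ω = 3412.3913×87/84 = 3534.2624 rpm, dir flips to +; running = +3534.2624
Stage 5 [68T→22T]: ω = 3534.2624×68/22 = 10924.0839 rpm, dir flips to −; running = −10924.0839
Stage 6 [51T→27T]: ω = 10924.0839×51/27 = 20634.3806 rpm, dir flips to +; running = +20634.3806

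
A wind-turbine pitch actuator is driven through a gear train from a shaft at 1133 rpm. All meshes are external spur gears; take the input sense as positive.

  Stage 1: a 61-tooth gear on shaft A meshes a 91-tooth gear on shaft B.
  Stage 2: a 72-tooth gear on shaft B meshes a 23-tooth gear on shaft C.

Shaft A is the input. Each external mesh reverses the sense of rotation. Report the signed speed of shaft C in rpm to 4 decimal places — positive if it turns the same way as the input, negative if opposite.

Stage 1 [61T→91T]: ω = 1133.0000×61/91 = 759.4835 rpm, dir flips to −; running = −759.4835
Stage 2 [72T→23T]: ω = 759.4835×72/23 = 2377.5136 rpm, dir flips to +; running = +2377.5136

+2377.5136 rpm (same as input, |ω| = 2377.5136 rpm)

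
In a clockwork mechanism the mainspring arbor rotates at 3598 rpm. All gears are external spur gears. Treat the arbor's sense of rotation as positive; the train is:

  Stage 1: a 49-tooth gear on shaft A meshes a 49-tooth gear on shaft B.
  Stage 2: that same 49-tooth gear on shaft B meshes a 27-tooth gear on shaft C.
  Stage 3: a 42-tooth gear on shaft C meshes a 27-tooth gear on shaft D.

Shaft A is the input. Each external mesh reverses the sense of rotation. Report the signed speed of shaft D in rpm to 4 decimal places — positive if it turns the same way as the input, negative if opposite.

Stage 1 [49T→49T]: ω = 3598.0000×49/49 = 3598.0000 rpm, dir flips to −; running = −3598.0000
Stage 2 [49T→27T]: ω = 3598.0000×49/27 = 6529.7037 rpm, dir flips to +; running = +6529.7037
Stage 3 [42T→27T]: ω = 6529.7037×42/27 = 10157.3169 rpm, dir flips to −; running = −10157.3169

-10157.3169 rpm (opposite to input, |ω| = 10157.3169 rpm)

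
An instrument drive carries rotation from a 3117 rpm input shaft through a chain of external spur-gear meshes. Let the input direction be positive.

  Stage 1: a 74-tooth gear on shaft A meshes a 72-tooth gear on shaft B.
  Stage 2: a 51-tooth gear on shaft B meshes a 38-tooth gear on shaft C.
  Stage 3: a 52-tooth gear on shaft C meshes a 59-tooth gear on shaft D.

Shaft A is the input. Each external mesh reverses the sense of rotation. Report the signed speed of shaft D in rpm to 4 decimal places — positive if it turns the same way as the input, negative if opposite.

Stage 1 [74T→72T]: ω = 3117.0000×74/72 = 3203.5833 rpm, dir flips to −; running = −3203.5833
Stage 2 [51T→38T]: ω = 3203.5833×51/38 = 4299.5461 rpm, dir flips to +; running = +4299.5461
Stage 3 [52T→59T]: ω = 4299.5461×52/59 = 3789.4304 rpm, dir flips to −; running = −3789.4304

-3789.4304 rpm (opposite to input, |ω| = 3789.4304 rpm)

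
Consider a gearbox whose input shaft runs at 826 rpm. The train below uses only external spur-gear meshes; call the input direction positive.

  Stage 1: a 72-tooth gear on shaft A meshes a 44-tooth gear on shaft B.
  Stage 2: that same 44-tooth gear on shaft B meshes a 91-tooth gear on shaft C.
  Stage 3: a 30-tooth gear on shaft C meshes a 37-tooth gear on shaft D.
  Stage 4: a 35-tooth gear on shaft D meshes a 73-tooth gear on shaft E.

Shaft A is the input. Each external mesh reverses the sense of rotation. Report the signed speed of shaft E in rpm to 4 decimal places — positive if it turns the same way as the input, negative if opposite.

Stage 1 [72T→44T]: ω = 826.0000×72/44 = 1351.6364 rpm, dir flips to −; running = −1351.6364
Stage 2 [44T→91T]: ω = 1351.6364×44/91 = 653.5385 rpm, dir flips to +; running = +653.5385
Stage 3 [30T→37T]: ω = 653.5385×30/37 = 529.8960 rpm, dir flips to −; running = −529.8960
Stage 4 [35T→73T]: ω = 529.8960×35/73 = 254.0597 rpm, dir flips to +; running = +254.0597

+254.0597 rpm (same as input, |ω| = 254.0597 rpm)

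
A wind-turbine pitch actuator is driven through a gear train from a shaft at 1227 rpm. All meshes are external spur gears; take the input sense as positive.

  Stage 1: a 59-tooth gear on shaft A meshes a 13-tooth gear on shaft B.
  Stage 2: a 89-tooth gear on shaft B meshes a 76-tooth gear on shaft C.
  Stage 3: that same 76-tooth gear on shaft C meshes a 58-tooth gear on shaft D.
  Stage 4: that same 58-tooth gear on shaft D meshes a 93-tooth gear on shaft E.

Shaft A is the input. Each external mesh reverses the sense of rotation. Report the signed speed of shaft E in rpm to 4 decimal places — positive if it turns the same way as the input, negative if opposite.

+5329.1787 rpm (same as input, |ω| = 5329.1787 rpm)

Stage 1 [59T→13T]: ω = 1227.0000×59/13 = 5568.6923 rpm, dir flips to −; running = −5568.6923
Stage 2 [89T→76T]: ω = 5568.6923×89/76 = 6521.2318 rpm, dir flips to +; running = +6521.2318
Stage 3 [76T→58T]: ω = 6521.2318×76/58 = 8545.0623 rpm, dir flips to −; running = −8545.0623
Stage 4 [58T→93T]: ω = 8545.0623×58/93 = 5329.1787 rpm, dir flips to +; running = +5329.1787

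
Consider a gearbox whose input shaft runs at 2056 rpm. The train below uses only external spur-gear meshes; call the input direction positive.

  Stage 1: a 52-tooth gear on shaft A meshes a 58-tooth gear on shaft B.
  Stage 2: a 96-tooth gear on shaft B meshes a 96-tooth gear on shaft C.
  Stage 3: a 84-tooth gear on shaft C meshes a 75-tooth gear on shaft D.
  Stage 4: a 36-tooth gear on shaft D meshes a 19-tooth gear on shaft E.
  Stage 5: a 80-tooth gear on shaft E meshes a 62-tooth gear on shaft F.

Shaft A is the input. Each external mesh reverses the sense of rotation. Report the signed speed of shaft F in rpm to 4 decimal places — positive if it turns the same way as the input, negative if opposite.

-5047.3530 rpm (opposite to input, |ω| = 5047.3530 rpm)

Stage 1 [52T→58T]: ω = 2056.0000×52/58 = 1843.3103 rpm, dir flips to −; running = −1843.3103
Stage 2 [96T→96T]: ω = 1843.3103×96/96 = 1843.3103 rpm, dir flips to +; running = +1843.3103
Stage 3 [84T→75T]: ω = 1843.3103×84/75 = 2064.5076 rpm, dir flips to −; running = −2064.5076
Stage 4 [36T→19T]: ω = 2064.5076×36/19 = 3911.6986 rpm, dir flips to +; running = +3911.6986
Stage 5 [80T→62T]: ω = 3911.6986×80/62 = 5047.3530 rpm, dir flips to −; running = −5047.3530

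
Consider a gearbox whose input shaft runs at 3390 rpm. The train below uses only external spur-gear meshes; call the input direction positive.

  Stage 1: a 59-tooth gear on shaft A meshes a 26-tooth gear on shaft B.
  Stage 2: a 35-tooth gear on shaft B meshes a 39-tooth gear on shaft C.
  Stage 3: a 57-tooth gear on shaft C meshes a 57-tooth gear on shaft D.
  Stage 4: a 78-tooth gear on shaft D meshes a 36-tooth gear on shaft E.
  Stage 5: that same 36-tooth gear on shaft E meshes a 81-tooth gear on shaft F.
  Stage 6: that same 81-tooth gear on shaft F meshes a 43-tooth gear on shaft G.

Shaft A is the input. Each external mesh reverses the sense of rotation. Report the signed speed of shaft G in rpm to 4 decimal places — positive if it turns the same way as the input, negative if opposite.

+12522.9875 rpm (same as input, |ω| = 12522.9875 rpm)

Stage 1 [59T→26T]: ω = 3390.0000×59/26 = 7692.6923 rpm, dir flips to −; running = −7692.6923
Stage 2 [35T→39T]: ω = 7692.6923×35/39 = 6903.6982 rpm, dir flips to +; running = +6903.6982
Stage 3 [57T→57T]: ω = 6903.6982×57/57 = 6903.6982 rpm, dir flips to −; running = −6903.6982
Stage 4 [78T→36T]: ω = 6903.6982×78/36 = 14958.0128 rpm, dir flips to +; running = +14958.0128
Stage 5 [36T→81T]: ω = 14958.0128×36/81 = 6648.0057 rpm, dir flips to −; running = −6648.0057
Stage 6 [81T→43T]: ω = 6648.0057×81/43 = 12522.9875 rpm, dir flips to +; running = +12522.9875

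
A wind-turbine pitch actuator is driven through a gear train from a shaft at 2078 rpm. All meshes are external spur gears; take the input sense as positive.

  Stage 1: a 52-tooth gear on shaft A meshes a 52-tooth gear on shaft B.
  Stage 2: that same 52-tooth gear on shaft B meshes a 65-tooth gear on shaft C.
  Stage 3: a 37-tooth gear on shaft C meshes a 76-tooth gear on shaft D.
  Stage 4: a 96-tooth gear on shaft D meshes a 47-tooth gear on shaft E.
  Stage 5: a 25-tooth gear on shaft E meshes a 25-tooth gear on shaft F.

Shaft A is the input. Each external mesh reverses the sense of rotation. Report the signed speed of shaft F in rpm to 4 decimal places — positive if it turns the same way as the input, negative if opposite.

Stage 1 [52T→52T]: ω = 2078.0000×52/52 = 2078.0000 rpm, dir flips to −; running = −2078.0000
Stage 2 [52T→65T]: ω = 2078.0000×52/65 = 1662.4000 rpm, dir flips to +; running = +1662.4000
Stage 3 [37T→76T]: ω = 1662.4000×37/76 = 809.3263 rpm, dir flips to −; running = −809.3263
Stage 4 [96T→47T]: ω = 809.3263×96/47 = 1653.0920 rpm, dir flips to +; running = +1653.0920
Stage 5 [25T→25T]: ω = 1653.0920×25/25 = 1653.0920 rpm, dir flips to −; running = −1653.0920

-1653.0920 rpm (opposite to input, |ω| = 1653.0920 rpm)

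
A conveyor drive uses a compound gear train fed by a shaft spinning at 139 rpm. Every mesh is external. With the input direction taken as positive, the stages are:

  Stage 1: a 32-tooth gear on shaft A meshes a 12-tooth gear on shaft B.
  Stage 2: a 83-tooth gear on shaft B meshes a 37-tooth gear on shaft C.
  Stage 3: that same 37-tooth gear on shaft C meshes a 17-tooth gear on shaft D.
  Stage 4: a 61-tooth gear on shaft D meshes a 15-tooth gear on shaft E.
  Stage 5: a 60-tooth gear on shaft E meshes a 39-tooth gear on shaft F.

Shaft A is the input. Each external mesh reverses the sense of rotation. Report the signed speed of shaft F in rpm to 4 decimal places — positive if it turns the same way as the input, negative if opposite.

-11322.3851 rpm (opposite to input, |ω| = 11322.3851 rpm)

Stage 1 [32T→12T]: ω = 139.0000×32/12 = 370.6667 rpm, dir flips to −; running = −370.6667
Stage 2 [83T→37T]: ω = 370.6667×83/37 = 831.4955 rpm, dir flips to +; running = +831.4955
Stage 3 [37T→17T]: ω = 831.4955×37/17 = 1809.7255 rpm, dir flips to −; running = −1809.7255
Stage 4 [61T→15T]: ω = 1809.7255×61/15 = 7359.5503 rpm, dir flips to +; running = +7359.5503
Stage 5 [60T→39T]: ω = 7359.5503×60/39 = 11322.3851 rpm, dir flips to −; running = −11322.3851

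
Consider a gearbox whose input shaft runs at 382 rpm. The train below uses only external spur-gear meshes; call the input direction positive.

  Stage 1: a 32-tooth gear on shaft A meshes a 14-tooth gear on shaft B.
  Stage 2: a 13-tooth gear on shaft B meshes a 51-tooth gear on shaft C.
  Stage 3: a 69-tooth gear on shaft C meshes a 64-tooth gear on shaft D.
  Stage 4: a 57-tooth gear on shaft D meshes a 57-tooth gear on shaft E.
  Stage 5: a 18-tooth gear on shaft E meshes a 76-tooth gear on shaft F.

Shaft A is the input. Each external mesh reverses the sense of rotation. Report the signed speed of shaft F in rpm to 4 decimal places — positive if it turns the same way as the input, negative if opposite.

-56.8312 rpm (opposite to input, |ω| = 56.8312 rpm)

Stage 1 [32T→14T]: ω = 382.0000×32/14 = 873.1429 rpm, dir flips to −; running = −873.1429
Stage 2 [13T→51T]: ω = 873.1429×13/51 = 222.5658 rpm, dir flips to +; running = +222.5658
Stage 3 [69T→64T]: ω = 222.5658×69/64 = 239.9538 rpm, dir flips to −; running = −239.9538
Stage 4 [57T→57T]: ω = 239.9538×57/57 = 239.9538 rpm, dir flips to +; running = +239.9538
Stage 5 [18T→76T]: ω = 239.9538×18/76 = 56.8312 rpm, dir flips to −; running = −56.8312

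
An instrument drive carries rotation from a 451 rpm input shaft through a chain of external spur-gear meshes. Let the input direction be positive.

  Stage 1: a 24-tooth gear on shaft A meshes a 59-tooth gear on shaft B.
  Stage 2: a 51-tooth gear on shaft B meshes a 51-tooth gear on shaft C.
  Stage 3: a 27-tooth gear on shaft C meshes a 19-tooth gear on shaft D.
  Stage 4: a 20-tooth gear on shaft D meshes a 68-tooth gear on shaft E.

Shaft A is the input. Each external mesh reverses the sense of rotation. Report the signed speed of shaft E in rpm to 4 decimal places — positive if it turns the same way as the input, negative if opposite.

Stage 1 [24T→59T]: ω = 451.0000×24/59 = 183.4576 rpm, dir flips to −; running = −183.4576
Stage 2 [51T→51T]: ω = 183.4576×51/51 = 183.4576 rpm, dir flips to +; running = +183.4576
Stage 3 [27T→19T]: ω = 183.4576×27/19 = 260.7029 rpm, dir flips to −; running = −260.7029
Stage 4 [20T→68T]: ω = 260.7029×20/68 = 76.6773 rpm, dir flips to +; running = +76.6773

+76.6773 rpm (same as input, |ω| = 76.6773 rpm)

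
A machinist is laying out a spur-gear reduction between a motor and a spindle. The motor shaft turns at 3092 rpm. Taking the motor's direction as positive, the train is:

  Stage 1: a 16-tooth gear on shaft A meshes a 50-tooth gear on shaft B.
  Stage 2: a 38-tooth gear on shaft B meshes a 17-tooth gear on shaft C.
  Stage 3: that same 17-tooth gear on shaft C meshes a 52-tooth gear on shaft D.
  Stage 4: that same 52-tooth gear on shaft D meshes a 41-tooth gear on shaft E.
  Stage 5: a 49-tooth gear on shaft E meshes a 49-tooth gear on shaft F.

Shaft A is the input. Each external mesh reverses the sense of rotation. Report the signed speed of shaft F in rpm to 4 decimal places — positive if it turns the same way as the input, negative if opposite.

Stage 1 [16T→50T]: ω = 3092.0000×16/50 = 989.4400 rpm, dir flips to −; running = −989.4400
Stage 2 [38T→17T]: ω = 989.4400×38/17 = 2211.6894 rpm, dir flips to +; running = +2211.6894
Stage 3 [17T→52T]: ω = 2211.6894×17/52 = 723.0523 rpm, dir flips to −; running = −723.0523
Stage 4 [52T→41T]: ω = 723.0523×52/41 = 917.0420 rpm, dir flips to +; running = +917.0420
Stage 5 [49T→49T]: ω = 917.0420×49/49 = 917.0420 rpm, dir flips to −; running = −917.0420

-917.0420 rpm (opposite to input, |ω| = 917.0420 rpm)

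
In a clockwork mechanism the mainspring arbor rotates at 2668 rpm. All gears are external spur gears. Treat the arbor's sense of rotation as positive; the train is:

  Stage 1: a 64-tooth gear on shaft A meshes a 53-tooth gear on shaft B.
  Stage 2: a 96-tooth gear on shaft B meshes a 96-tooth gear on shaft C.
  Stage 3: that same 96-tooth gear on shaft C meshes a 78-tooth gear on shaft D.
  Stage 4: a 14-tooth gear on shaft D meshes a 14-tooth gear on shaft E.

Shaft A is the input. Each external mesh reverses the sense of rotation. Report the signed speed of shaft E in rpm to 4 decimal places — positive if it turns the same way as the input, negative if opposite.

+3965.2134 rpm (same as input, |ω| = 3965.2134 rpm)

Stage 1 [64T→53T]: ω = 2668.0000×64/53 = 3221.7358 rpm, dir flips to −; running = −3221.7358
Stage 2 [96T→96T]: ω = 3221.7358×96/96 = 3221.7358 rpm, dir flips to +; running = +3221.7358
Stage 3 [96T→78T]: ω = 3221.7358×96/78 = 3965.2134 rpm, dir flips to −; running = −3965.2134
Stage 4 [14T→14T]: ω = 3965.2134×14/14 = 3965.2134 rpm, dir flips to +; running = +3965.2134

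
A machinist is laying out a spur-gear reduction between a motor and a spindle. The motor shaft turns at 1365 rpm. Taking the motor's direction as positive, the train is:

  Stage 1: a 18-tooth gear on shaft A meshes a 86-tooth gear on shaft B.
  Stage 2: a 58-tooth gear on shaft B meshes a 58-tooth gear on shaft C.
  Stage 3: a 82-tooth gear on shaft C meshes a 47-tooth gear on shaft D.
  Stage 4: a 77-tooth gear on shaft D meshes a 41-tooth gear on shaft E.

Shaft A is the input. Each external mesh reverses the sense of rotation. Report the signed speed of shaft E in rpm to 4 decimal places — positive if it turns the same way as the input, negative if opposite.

Stage 1 [18T→86T]: ω = 1365.0000×18/86 = 285.6977 rpm, dir flips to −; running = −285.6977
Stage 2 [58T→58T]: ω = 285.6977×58/58 = 285.6977 rpm, dir flips to +; running = +285.6977
Stage 3 [82T→47T]: ω = 285.6977×82/47 = 498.4513 rpm, dir flips to −; running = −498.4513
Stage 4 [77T→41T]: ω = 498.4513×77/41 = 936.1158 rpm, dir flips to +; running = +936.1158

+936.1158 rpm (same as input, |ω| = 936.1158 rpm)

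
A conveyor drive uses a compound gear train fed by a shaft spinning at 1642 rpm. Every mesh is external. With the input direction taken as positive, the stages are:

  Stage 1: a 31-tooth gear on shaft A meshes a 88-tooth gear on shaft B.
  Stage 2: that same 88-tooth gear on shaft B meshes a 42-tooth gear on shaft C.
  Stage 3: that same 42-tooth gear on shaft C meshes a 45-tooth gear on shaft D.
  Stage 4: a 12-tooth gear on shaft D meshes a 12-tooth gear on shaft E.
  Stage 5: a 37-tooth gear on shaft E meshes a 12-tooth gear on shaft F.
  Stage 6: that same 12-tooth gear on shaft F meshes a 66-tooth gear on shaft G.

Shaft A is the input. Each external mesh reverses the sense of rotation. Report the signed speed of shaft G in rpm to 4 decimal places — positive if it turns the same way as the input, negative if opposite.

Stage 1 [31T→88T]: ω = 1642.0000×31/88 = 578.4318 rpm, dir flips to −; running = −578.4318
Stage 2 [88T→42T]: ω = 578.4318×88/42 = 1211.9524 rpm, dir flips to +; running = +1211.9524
Stage 3 [42T→45T]: ω = 1211.9524×42/45 = 1131.1556 rpm, dir flips to −; running = −1131.1556
Stage 4 [12T→12T]: ω = 1131.1556×12/12 = 1131.1556 rpm, dir flips to +; running = +1131.1556
Stage 5 [37T→12T]: ω = 1131.1556×37/12 = 3487.7296 rpm, dir flips to −; running = −3487.7296
Stage 6 [12T→66T]: ω = 3487.7296×12/66 = 634.1327 rpm, dir flips to +; running = +634.1327

+634.1327 rpm (same as input, |ω| = 634.1327 rpm)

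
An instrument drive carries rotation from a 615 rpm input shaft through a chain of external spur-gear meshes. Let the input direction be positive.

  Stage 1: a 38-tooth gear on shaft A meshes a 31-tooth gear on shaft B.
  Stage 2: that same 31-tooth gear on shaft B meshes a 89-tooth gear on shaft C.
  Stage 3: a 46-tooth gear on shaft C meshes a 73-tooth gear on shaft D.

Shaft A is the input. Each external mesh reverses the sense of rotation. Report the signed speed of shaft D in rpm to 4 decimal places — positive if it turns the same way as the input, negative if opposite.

-165.4641 rpm (opposite to input, |ω| = 165.4641 rpm)

Stage 1 [38T→31T]: ω = 615.0000×38/31 = 753.8710 rpm, dir flips to −; running = −753.8710
Stage 2 [31T→89T]: ω = 753.8710×31/89 = 262.5843 rpm, dir flips to +; running = +262.5843
Stage 3 [46T→73T]: ω = 262.5843×46/73 = 165.4641 rpm, dir flips to −; running = −165.4641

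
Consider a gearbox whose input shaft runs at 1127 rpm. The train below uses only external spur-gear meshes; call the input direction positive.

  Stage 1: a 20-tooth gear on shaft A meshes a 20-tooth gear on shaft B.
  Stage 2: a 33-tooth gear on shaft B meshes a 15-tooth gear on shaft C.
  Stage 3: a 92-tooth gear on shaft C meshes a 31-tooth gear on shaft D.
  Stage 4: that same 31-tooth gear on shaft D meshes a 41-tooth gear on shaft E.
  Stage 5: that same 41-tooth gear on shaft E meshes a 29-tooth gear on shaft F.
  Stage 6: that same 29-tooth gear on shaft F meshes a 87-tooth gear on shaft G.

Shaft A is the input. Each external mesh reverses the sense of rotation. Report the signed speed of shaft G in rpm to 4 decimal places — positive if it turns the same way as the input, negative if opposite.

+2621.8943 rpm (same as input, |ω| = 2621.8943 rpm)

Stage 1 [20T→20T]: ω = 1127.0000×20/20 = 1127.0000 rpm, dir flips to −; running = −1127.0000
Stage 2 [33T→15T]: ω = 1127.0000×33/15 = 2479.4000 rpm, dir flips to +; running = +2479.4000
Stage 3 [92T→31T]: ω = 2479.4000×92/31 = 7358.2194 rpm, dir flips to −; running = −7358.2194
Stage 4 [31T→41T]: ω = 7358.2194×31/41 = 5563.5317 rpm, dir flips to +; running = +5563.5317
Stage 5 [41T→29T]: ω = 5563.5317×41/29 = 7865.6828 rpm, dir flips to −; running = −7865.6828
Stage 6 [29T→87T]: ω = 7865.6828×29/87 = 2621.8943 rpm, dir flips to +; running = +2621.8943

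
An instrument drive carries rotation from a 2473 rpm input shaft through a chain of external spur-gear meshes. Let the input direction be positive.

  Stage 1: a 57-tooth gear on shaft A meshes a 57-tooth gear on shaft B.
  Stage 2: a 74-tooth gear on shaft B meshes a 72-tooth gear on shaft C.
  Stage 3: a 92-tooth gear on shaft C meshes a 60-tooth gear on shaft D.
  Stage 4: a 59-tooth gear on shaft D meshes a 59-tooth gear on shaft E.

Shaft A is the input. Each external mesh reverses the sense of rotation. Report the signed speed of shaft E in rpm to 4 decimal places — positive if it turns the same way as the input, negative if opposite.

Stage 1 [57T→57T]: ω = 2473.0000×57/57 = 2473.0000 rpm, dir flips to −; running = −2473.0000
Stage 2 [74T→72T]: ω = 2473.0000×74/72 = 2541.6944 rpm, dir flips to +; running = +2541.6944
Stage 3 [92T→60T]: ω = 2541.6944×92/60 = 3897.2648 rpm, dir flips to −; running = −3897.2648
Stage 4 [59T→59T]: ω = 3897.2648×59/59 = 3897.2648 rpm, dir flips to +; running = +3897.2648

+3897.2648 rpm (same as input, |ω| = 3897.2648 rpm)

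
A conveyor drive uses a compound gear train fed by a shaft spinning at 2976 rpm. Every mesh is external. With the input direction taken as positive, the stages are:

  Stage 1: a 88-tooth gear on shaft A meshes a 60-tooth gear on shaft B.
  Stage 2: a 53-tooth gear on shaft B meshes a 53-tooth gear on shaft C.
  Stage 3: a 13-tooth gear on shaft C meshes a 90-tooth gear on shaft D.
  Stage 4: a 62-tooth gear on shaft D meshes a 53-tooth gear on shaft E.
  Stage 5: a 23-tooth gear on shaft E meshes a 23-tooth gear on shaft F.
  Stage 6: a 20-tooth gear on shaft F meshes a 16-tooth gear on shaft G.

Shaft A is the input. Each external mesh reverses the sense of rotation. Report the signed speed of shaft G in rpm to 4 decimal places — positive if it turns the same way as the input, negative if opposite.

Stage 1 [88T→60T]: ω = 2976.0000×88/60 = 4364.8000 rpm, dir flips to −; running = −4364.8000
Stage 2 [53T→53T]: ω = 4364.8000×53/53 = 4364.8000 rpm, dir flips to +; running = +4364.8000
Stage 3 [13T→90T]: ω = 4364.8000×13/90 = 630.4711 rpm, dir flips to −; running = −630.4711
Stage 4 [62T→53T]: ω = 630.4711×62/53 = 737.5322 rpm, dir flips to +; running = +737.5322
Stage 5 [23T→23T]: ω = 737.5322×23/23 = 737.5322 rpm, dir flips to −; running = −737.5322
Stage 6 [20T→16T]: ω = 737.5322×20/16 = 921.9153 rpm, dir flips to +; running = +921.9153

+921.9153 rpm (same as input, |ω| = 921.9153 rpm)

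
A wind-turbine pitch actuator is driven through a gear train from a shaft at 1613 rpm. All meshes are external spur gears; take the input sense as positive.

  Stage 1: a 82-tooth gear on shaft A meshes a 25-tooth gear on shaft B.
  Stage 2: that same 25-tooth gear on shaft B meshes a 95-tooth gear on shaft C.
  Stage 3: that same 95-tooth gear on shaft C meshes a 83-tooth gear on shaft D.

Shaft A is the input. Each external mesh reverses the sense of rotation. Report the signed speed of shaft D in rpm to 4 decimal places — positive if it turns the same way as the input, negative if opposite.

-1593.5663 rpm (opposite to input, |ω| = 1593.5663 rpm)

Stage 1 [82T→25T]: ω = 1613.0000×82/25 = 5290.6400 rpm, dir flips to −; running = −5290.6400
Stage 2 [25T→95T]: ω = 5290.6400×25/95 = 1392.2737 rpm, dir flips to +; running = +1392.2737
Stage 3 [95T→83T]: ω = 1392.2737×95/83 = 1593.5663 rpm, dir flips to −; running = −1593.5663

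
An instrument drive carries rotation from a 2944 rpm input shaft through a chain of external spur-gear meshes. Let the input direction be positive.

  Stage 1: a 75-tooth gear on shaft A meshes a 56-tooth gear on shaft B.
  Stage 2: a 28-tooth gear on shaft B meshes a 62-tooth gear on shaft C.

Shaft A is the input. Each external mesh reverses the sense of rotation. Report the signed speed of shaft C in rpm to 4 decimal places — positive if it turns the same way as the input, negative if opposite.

+1780.6452 rpm (same as input, |ω| = 1780.6452 rpm)

Stage 1 [75T→56T]: ω = 2944.0000×75/56 = 3942.8571 rpm, dir flips to −; running = −3942.8571
Stage 2 [28T→62T]: ω = 3942.8571×28/62 = 1780.6452 rpm, dir flips to +; running = +1780.6452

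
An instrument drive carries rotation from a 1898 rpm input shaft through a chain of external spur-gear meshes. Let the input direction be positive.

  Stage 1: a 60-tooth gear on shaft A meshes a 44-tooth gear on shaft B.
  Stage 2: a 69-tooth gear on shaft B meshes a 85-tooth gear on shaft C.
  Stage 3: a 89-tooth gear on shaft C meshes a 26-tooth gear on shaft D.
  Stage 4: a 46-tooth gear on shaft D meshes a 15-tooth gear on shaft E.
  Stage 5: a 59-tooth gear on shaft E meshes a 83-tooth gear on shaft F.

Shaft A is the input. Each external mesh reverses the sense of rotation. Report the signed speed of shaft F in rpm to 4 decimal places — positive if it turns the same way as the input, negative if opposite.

Stage 1 [60T→44T]: ω = 1898.0000×60/44 = 2588.1818 rpm, dir flips to −; running = −2588.1818
Stage 2 [69T→85T]: ω = 2588.1818×69/85 = 2100.9947 rpm, dir flips to +; running = +2100.9947
Stage 3 [89T→26T]: ω = 2100.9947×89/26 = 7191.8663 rpm, dir flips to −; running = −7191.8663
Stage 4 [46T→15T]: ω = 7191.8663×46/15 = 22055.0567 rpm, dir flips to +; running = +22055.0567
Stage 5 [59T→83T]: ω = 22055.0567×59/83 = 15677.6909 rpm, dir flips to −; running = −15677.6909

-15677.6909 rpm (opposite to input, |ω| = 15677.6909 rpm)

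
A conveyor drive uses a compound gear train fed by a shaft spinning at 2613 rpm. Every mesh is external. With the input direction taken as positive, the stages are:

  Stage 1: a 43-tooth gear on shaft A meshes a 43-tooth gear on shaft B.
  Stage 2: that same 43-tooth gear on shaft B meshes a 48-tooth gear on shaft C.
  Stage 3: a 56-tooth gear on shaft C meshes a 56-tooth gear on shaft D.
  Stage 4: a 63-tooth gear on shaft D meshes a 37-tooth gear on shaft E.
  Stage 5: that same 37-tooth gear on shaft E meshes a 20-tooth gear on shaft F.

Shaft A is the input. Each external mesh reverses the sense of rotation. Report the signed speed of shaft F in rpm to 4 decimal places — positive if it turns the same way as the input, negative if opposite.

Stage 1 [43T→43T]: ω = 2613.0000×43/43 = 2613.0000 rpm, dir flips to −; running = −2613.0000
Stage 2 [43T→48T]: ω = 2613.0000×43/48 = 2340.8125 rpm, dir flips to +; running = +2340.8125
Stage 3 [56T→56T]: ω = 2340.8125×56/56 = 2340.8125 rpm, dir flips to −; running = −2340.8125
Stage 4 [63T→37T]: ω = 2340.8125×63/37 = 3985.7078 rpm, dir flips to +; running = +3985.7078
Stage 5 [37T→20T]: ω = 3985.7078×37/20 = 7373.5594 rpm, dir flips to −; running = −7373.5594

-7373.5594 rpm (opposite to input, |ω| = 7373.5594 rpm)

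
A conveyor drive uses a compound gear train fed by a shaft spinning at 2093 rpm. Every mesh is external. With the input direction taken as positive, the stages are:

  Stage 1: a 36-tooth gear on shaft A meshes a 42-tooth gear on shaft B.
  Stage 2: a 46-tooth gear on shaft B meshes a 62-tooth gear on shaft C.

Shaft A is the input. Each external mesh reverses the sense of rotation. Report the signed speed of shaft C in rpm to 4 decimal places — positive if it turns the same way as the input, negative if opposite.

+1331.0323 rpm (same as input, |ω| = 1331.0323 rpm)

Stage 1 [36T→42T]: ω = 2093.0000×36/42 = 1794.0000 rpm, dir flips to −; running = −1794.0000
Stage 2 [46T→62T]: ω = 1794.0000×46/62 = 1331.0323 rpm, dir flips to +; running = +1331.0323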